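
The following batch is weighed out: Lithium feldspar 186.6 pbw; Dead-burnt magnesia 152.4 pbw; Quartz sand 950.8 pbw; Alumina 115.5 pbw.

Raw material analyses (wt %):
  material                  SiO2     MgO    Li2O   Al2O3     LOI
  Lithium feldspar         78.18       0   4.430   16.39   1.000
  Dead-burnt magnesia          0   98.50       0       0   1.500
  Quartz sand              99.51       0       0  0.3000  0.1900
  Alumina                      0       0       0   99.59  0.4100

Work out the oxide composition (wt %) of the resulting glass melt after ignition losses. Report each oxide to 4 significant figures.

Glass mass = 1399 pbw (batch 1405 − LOI 6.432).
Composition: SiO2 78.06%, MgO 10.73%, Li2O 0.5909%, Al2O3 10.61%

In-progress results are printed with 4-significant-digit rounding on the page; full precision is maintained through the solve. A single rounding finalizes each reported figure — derived quantities (four oxide percentages, the yield, the totals, net glass mass, LOI) are carried in full precision starting from the weights on 1399 pbw of glass, as they appear in either problem or answer.
Per-oxide mass from batch:
  SiO2: 186.6·0.7818 + 950.8·0.9951 = 1092 pbw
  MgO: 152.4·0.9850 = 150.1 pbw
  Li2O: 186.6·0.04430 = 8.266 pbw
  Al2O3: 186.6·0.1639 + 950.8·0.003000 + 115.5·0.9959 = 148.5 pbw
LOI: 186.6·0.01000 + 152.4·0.01500 + 950.8·0.001900 + 115.5·0.004100 = 6.432 pbw
Net of LOI, the glass mass = 1405 − 6.432 = 1399 pbw (matching Σ of the oxides)
wt %: oxide over glass, times 100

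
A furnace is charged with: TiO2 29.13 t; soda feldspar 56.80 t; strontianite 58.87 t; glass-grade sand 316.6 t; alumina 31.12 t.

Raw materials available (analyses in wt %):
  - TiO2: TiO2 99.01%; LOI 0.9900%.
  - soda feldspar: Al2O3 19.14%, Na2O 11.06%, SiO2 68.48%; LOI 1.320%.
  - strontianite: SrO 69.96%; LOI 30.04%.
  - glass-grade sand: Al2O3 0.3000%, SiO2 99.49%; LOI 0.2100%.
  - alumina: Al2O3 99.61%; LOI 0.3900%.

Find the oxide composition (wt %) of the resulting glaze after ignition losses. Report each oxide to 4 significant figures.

Glass mass = 473.0 t (batch 492.5 − LOI 19.51).
Composition: Al2O3 9.053%, Na2O 1.328%, TiO2 6.097%, SiO2 74.81%, SrO 8.707%

Every computation keeps exact precision end to end; the intermediate values are printed rounded off to 4 significant digits as written. Exactly one rounding goes into each reported number. The derived quantities are rebuilt in full precision (yield, ignition loss, totals, glass mass, the five compositions) from the batch weights for 473.0 t of glass, exactly as printed in either problem or answer.
Mass of each oxide from the mix:
  Al2O3: 56.80·0.1914 + 316.6·0.003000 + 31.12·0.9961 = 42.82 t
  Na2O: 56.80·0.1106 = 6.282 t
  TiO2: 29.13·0.9901 = 28.84 t
  SiO2: 56.80·0.6848 + 316.6·0.9949 = 353.9 t
  SrO: 58.87·0.6996 = 41.19 t
LOI: 29.13·0.009900 + 56.80·0.01320 + 58.87·0.3004 + 316.6·0.002100 + 31.12·0.003900 = 19.51 t
Glass mass = batch − LOI = 492.5 − 19.51 = 473.0 t (matching Σ of the oxides)
percent by weight: oxide/glass ×100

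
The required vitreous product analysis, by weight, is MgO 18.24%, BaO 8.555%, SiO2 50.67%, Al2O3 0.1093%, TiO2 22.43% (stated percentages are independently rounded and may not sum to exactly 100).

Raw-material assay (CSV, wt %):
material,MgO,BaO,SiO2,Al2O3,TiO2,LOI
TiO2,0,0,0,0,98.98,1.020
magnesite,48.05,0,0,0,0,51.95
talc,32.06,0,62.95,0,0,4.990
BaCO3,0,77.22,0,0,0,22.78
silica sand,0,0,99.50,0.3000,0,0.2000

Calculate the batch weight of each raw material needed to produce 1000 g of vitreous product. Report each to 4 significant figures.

All internal work keeps full float precision in all steps. The intermediate values appear (rounded to 4 significant digits) when written out; exactly one rounding lands on each reported value. Derived quantities are carried in exact precision (glass mass, the totals, the five compositions, ignition loss, yield) using the weight values on 1000 g of glass, as set out in question or answer.
Target masses of each oxide per 1000 g vitreous product:
  MgO: 18.24% × 1000 = 182.4 g
  BaO: 8.555% × 1000 = 85.55 g
  SiO2: 50.67% × 1000 = 506.7 g
  Al2O3: 0.1093% × 1000 = 1.093 g
  TiO2: 22.43% × 1000 = 224.3 g
Balance tally, oxide-wise, given the weights on record, on the stated basis (each sum matches its target mass inside rounding margins):
  MgO: 226.8·0.4805 + 229.1·0.3206 = 182.4 g (target 182.4 g)
  BaO: 110.8·0.7722 = 85.56 g (target 85.55 g)
  SiO2: 229.1·0.6295 + 364.3·0.9950 = 506.7 g (target 506.7 g)
  Al2O3: 364.3·0.003000 = 1.093 g (target 1.093 g)
  TiO2: 226.6·0.9898 = 224.3 g (target 224.3 g)
Glass mass check: total charge less LOI = 1000 g (targets for the oxides total 1000 g; stated basis 1000 g — gaps are rounding artifacts).
Batch grand total — Σ batch = 1158 g; loss to ignition Σ batch·LOI = 157.5 g; the yield ratio, glass ÷ batch: 86.39%.

Batch per 1000 g vitreous product:
  TiO2: 226.6 g
  magnesite: 226.8 g
  talc: 229.1 g
  BaCO3: 110.8 g
  silica sand: 364.3 g
Total batch = 1158 g; LOI loss = 157.5 g; yield = 86.39%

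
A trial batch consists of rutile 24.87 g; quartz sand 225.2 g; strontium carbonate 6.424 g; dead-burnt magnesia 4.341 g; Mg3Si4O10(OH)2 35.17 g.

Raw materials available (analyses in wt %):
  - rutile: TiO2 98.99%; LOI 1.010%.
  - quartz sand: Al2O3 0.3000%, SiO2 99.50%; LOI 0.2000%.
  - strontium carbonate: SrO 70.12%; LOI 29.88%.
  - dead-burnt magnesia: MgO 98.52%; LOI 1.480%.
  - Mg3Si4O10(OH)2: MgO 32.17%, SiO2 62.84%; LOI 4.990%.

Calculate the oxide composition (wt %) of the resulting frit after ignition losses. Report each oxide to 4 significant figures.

Full precision is carried through the solve; values along the way are shown rounded to four significant digits when written out — every reported result is rounded only once — the derived quantities (net glass mass, five oxide percentages, the totals, LOI, the yield) are carried at full precision from the batch weights for 291.6 g of glass, as written in question or answer.
Oxide masses out of the charge:
  MgO: 4.341·0.9852 + 35.17·0.3217 = 15.59 g
  SrO: 6.424·0.7012 = 4.505 g
  TiO2: 24.87·0.9899 = 24.62 g
  Al2O3: 225.2·0.003000 = 0.6756 g
  SiO2: 225.2·0.9950 + 35.17·0.6284 = 246.2 g
LOI: 24.87·0.01010 + 225.2·0.002000 + 6.424·0.2988 + 4.341·0.01480 + 35.17·0.04990 = 4.440 g
Glass mass = batch − LOI = 296.0 − 4.440 = 291.6 g (matching Σ of the oxides)
each wt % is 100 × oxide ÷ glass

Glass mass = 291.6 g (batch 296.0 − LOI 4.440).
Composition: MgO 5.347%, SrO 1.545%, TiO2 8.444%, Al2O3 0.2317%, SiO2 84.43%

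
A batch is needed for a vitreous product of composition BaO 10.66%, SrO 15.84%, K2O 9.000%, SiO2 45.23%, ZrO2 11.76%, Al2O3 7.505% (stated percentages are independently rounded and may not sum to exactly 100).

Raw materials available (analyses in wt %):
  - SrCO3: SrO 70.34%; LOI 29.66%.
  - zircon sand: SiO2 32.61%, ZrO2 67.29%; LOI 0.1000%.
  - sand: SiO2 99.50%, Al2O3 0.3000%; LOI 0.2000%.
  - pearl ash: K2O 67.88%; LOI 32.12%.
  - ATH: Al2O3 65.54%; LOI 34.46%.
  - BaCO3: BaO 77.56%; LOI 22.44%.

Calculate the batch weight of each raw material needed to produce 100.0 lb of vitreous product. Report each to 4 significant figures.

Batch per 100.0 lb vitreous product:
  SrCO3: 22.52 lb
  zircon sand: 17.48 lb
  sand: 39.73 lb
  pearl ash: 13.26 lb
  ATH: 11.27 lb
  BaCO3: 13.74 lb
Total batch = 118.0 lb; LOI loss = 18.00 lb; yield = 84.74%

Mid-chain values are printed rounded to 4 significant digits in the working; the working math runs at exact precision in all steps. Each reported number includes exactly one rounding. The derived quantities (net glass mass, six oxide percentages, the yield, totals, LOI) are carried at full float precision starting from the weights on 100.0 lb of glass exactly as printed in the problem or the answer.
Per-oxide target masses for 100.0 lb vitreous product:
  BaO: 10.66% × 100.0 = 10.66 lb
  SrO: 15.84% × 100.0 = 15.84 lb
  K2O: 9.000% × 100.0 = 9.000 lb
  SiO2: 45.23% × 100.0 = 45.23 lb
  ZrO2: 11.76% × 100.0 = 11.76 lb
  Al2O3: 7.505% × 100.0 = 7.505 lb
Mass-balance tally per oxide with the batch weights as given, for the quoted basis mass (oxide sums agree with the targets within answer rounding):
  BaO: 13.74·0.7756 = 10.66 lb (target 10.66 lb)
  SrO: 22.52·0.7034 = 15.84 lb (target 15.84 lb)
  K2O: 13.26·0.6788 = 9.001 lb (target 9.000 lb)
  SiO2: 17.48·0.3261 + 39.73·0.9950 = 45.23 lb (target 45.23 lb)
  ZrO2: 17.48·0.6729 = 11.76 lb (target 11.76 lb)
  Al2O3: 39.73·0.003000 + 11.27·0.6554 = 7.506 lb (target 7.505 lb)
Glass mass check: net batch after ignition = 100.0 lb (summing oxide targets gives 99.99 lb; with the basis standing at 100.0 lb — differing by rounding only).
Batch total: Σ batch = 118.0 lb; LOI loss = Σ batch·LOI = 18.00 lb; yield = glass ÷ total batch = 84.74%.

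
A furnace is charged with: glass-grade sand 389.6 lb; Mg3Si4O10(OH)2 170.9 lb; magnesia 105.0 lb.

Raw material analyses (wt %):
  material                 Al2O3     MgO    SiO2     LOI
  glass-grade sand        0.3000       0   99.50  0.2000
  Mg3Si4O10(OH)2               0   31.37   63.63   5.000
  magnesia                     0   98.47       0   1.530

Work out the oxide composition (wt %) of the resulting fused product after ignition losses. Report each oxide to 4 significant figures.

Working values are printed (rounded to 4 significant digits) in the working — the working math carries exact precision end to end. Each reported figure is rounded a single time. The derived quantities (three oxide percentages, the totals, LOI, the yield, glass mass) are rebuilt from the weighed amounts per 654.6 lb of glass in exact precision exactly as printed in the problem or the answer.
Per-oxide mass from batch:
  Al2O3: 389.6·0.003000 = 1.169 lb
  MgO: 170.9·0.3137 + 105.0·0.9847 = 157.0 lb
  SiO2: 389.6·0.9950 + 170.9·0.6363 = 496.4 lb
LOI: 389.6·0.002000 + 170.9·0.05000 + 105.0·0.01530 = 10.93 lb
The glass mass, total less LOI, = 665.5 − 10.93 = 654.6 lb (equal to the oxide-mass sum)
wt % = 100 × oxide mass / glass mass

Glass mass = 654.6 lb (batch 665.5 − LOI 10.93).
Composition: Al2O3 0.1786%, MgO 23.99%, SiO2 75.84%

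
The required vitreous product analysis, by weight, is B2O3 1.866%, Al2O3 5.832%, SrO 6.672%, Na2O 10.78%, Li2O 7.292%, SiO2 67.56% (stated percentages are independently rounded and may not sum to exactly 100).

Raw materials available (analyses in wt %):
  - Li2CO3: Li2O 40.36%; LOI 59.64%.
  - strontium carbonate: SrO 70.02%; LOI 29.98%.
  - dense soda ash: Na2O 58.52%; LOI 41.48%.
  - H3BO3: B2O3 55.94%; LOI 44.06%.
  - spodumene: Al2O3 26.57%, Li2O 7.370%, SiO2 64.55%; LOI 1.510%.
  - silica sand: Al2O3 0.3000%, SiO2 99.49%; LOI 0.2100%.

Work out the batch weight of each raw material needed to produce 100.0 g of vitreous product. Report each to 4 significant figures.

The whole derivation maintains exact precision end to end; intermediates are displayed (rounded to four significant digits) alongside each step. Each reported number takes a single rounding; the derived quantities are rebuilt from the weighed amounts for 100.0 g of glass in full precision (six oxide percentages, net glass mass, yield, totals, ignition loss) precisely as stated by either problem or answer.
Per-oxide target masses for 100.0 g vitreous product:
  B2O3: 1.866% × 100.0 = 1.866 g
  Al2O3: 5.832% × 100.0 = 5.832 g
  SrO: 6.672% × 100.0 = 6.672 g
  Na2O: 10.78% × 100.0 = 10.78 g
  Li2O: 7.292% × 100.0 = 7.292 g
  SiO2: 67.56% × 100.0 = 67.56 g
Per-oxide balance check using the reported weights, per the basis as stated (every target is met by its sum net of answer rounding effects):
  B2O3: 3.336·0.5594 = 1.866 g (target 1.866 g)
  Al2O3: 21.34·0.2657 + 54.06·0.003000 = 5.832 g (target 5.832 g)
  SrO: 9.529·0.7002 = 6.672 g (target 6.672 g)
  Na2O: 18.42·0.5852 = 10.78 g (target 10.78 g)
  Li2O: 14.17·0.4036 + 21.34·0.07370 = 7.292 g (target 7.292 g)
  SiO2: 21.34·0.6455 + 54.06·0.9949 = 67.56 g (target 67.56 g)
Glass-mass bookkeeping: whole batch net of LOI = 100.0 g (per-oxide target masses sum to 100.0 g; stated basis 100.0 g — rounding explains the deltas).
Total batch = Σ batch = 120.9 g; loss to ignition Σ batch·LOI = 20.85 g; yield: glass divided by total = 82.74%.

Batch per 100.0 g vitreous product:
  Li2CO3: 14.17 g
  strontium carbonate: 9.529 g
  dense soda ash: 18.42 g
  H3BO3: 3.336 g
  spodumene: 21.34 g
  silica sand: 54.06 g
Total batch = 120.9 g; LOI loss = 20.85 g; yield = 82.74%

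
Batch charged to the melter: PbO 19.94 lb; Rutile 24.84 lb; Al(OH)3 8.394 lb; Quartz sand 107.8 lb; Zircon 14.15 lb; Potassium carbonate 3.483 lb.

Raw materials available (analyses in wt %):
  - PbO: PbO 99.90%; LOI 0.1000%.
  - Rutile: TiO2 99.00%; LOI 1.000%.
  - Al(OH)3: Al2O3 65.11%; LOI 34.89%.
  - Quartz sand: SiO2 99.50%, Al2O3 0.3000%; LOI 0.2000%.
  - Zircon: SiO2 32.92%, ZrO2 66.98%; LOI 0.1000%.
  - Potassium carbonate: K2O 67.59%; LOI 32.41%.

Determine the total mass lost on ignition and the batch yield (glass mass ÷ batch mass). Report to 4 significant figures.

LOI loss = 4.556 lb; glass = 174.1 lb; yield = 97.45%

The intermediate values are printed, rounded to four significant digits, between the steps. All internal work holds full float precision at all times — a single rounding yields each reported result; derived quantities (net glass mass, the six compositions, the yield, totals, LOI) are carried in full float precision from the weighed amounts for 174.1 lb of glass exactly as printed in the problem or answer text.
Per-material ignition loss:
  PbO: 19.94 × 0.001000 = 0.01994 lb
  Rutile: 24.84 × 0.01000 = 0.2484 lb
  Al(OH)3: 8.394 × 0.3489 = 2.929 lb
  Quartz sand: 107.8 × 0.002000 = 0.2156 lb
  Zircon: 14.15 × 0.001000 = 0.01415 lb
  Potassium carbonate: 3.483 × 0.3241 = 1.129 lb
Total LOI = 4.556 lb
Glass = batch − LOI = 178.6 − 4.556 = 174.1 lb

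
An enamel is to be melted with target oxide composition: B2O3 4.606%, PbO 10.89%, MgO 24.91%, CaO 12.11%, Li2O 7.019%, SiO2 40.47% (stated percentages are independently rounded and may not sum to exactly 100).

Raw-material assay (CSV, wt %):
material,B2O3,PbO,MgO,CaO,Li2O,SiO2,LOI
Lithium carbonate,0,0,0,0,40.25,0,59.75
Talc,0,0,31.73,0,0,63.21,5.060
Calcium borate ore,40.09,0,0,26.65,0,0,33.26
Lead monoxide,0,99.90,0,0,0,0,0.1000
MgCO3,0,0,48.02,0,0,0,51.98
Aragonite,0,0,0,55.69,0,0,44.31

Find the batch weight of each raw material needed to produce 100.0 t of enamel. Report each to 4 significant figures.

Intermediates are printed, with 4-significant-digit rounding, when written out. The working math holds exact precision at each step — each reported figure is rounded just once; derived quantities are re-derived from the batch weights per 100.0 t of glass in full precision (the six compositions, glass mass, yield, totals, ignition loss) exactly as printed in either problem or answer.
Target masses of each oxide per 100.0 t enamel:
  B2O3: 4.606% × 100.0 = 4.606 t
  PbO: 10.89% × 100.0 = 10.89 t
  MgO: 24.91% × 100.0 = 24.91 t
  CaO: 12.11% × 100.0 = 12.11 t
  Li2O: 7.019% × 100.0 = 7.019 t
  SiO2: 40.47% × 100.0 = 40.47 t
Oxide-by-oxide audit on the weights just shown, per the basis as stated (each sum matches its target mass once rounding is allowed for):
  B2O3: 11.49·0.4009 = 4.606 t (target 4.606 t)
  PbO: 10.90·0.9990 = 10.89 t (target 10.89 t)
  MgO: 64.02·0.3173 + 9.569·0.4802 = 24.91 t (target 24.91 t)
  CaO: 11.49·0.2665 + 16.25·0.5569 = 12.11 t (target 12.11 t)
  Li2O: 17.44·0.4025 = 7.020 t (target 7.019 t)
  SiO2: 64.02·0.6321 = 40.47 t (target 40.47 t)
Auditing the glass mass value: batch Σ − ignition loss = 100.0 t (the Σ of target masses is 100.0 t; the stated basis being 100.0 t — gaps are rounding artifacts).
Whole-batch sum: Σ batch = 129.7 t; LOI removed, Σ of batch·LOI: 29.67 t; yield = glass ÷ total batch = 77.12%.

Batch per 100.0 t enamel:
  Lithium carbonate: 17.44 t
  Talc: 64.02 t
  Calcium borate ore: 11.49 t
  Lead monoxide: 10.90 t
  MgCO3: 9.569 t
  Aragonite: 16.25 t
Total batch = 129.7 t; LOI loss = 29.67 t; yield = 77.12%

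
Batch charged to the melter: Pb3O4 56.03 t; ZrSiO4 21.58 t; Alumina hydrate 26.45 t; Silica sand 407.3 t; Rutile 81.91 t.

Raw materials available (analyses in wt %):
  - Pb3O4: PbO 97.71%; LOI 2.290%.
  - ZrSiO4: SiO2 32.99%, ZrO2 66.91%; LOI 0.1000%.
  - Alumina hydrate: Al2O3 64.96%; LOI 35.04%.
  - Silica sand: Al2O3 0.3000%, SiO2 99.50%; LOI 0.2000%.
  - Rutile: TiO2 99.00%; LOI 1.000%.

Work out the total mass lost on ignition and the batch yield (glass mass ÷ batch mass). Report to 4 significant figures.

LOI loss = 12.21 t; glass = 581.1 t; yield = 97.94%

In-progress results appear (rounded to 4 significant figures) on the page. The working math maintains full float precision in all steps; each reported result is rounded a single time. The derived quantities are re-derived from the weighed amounts for 581.1 t of glass in full float precision (glass mass, five oxide percentages, yield, totals, ignition loss), as written in problem or answer.
Each material's LOI contribution:
  Pb3O4: 56.03 × 0.02290 = 1.283 t
  ZrSiO4: 21.58 × 0.001000 = 0.02158 t
  Alumina hydrate: 26.45 × 0.3504 = 9.268 t
  Silica sand: 407.3 × 0.002000 = 0.8146 t
  Rutile: 81.91 × 0.01000 = 0.8191 t
Total LOI = 12.21 t
Glass = batch − LOI = 593.3 − 12.21 = 581.1 t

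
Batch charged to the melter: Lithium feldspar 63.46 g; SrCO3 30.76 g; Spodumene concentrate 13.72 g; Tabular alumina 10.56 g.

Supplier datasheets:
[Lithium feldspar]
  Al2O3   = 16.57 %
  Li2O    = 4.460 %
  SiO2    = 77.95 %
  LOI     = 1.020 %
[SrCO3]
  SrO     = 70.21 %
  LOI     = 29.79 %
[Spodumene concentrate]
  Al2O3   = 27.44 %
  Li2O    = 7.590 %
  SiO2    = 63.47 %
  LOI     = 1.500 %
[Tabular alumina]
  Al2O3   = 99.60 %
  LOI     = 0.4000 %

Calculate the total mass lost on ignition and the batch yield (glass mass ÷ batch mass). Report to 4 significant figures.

LOI loss = 10.06 g; glass = 108.4 g; yield = 91.51%

All internal work maintains exact precision in every operation — working values are printed rounded to four significant digits — exactly one rounding goes into each reported value — all derived quantities are carried at full precision (glass mass, yield, the totals, ignition loss, four oxide percentages) from the batch weights at 108.4 g of glass, precisely as stated by problem or answer.
Each material's LOI contribution:
  Lithium feldspar: 63.46 × 0.01020 = 0.6473 g
  SrCO3: 30.76 × 0.2979 = 9.163 g
  Spodumene concentrate: 13.72 × 0.01500 = 0.2058 g
  Tabular alumina: 10.56 × 0.004000 = 0.04224 g
Total LOI = 10.06 g
Glass = batch − LOI = 118.5 − 10.06 = 108.4 g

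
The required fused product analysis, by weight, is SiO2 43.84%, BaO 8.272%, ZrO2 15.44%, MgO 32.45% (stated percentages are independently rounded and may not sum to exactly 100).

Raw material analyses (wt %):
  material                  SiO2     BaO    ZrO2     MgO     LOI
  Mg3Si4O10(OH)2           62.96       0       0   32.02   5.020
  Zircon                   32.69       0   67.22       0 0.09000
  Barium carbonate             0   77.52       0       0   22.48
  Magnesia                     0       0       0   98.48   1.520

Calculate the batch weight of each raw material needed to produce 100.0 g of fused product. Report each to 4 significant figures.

Batch per 100.0 g fused product:
  Mg3Si4O10(OH)2: 57.71 g
  Zircon: 22.97 g
  Barium carbonate: 10.67 g
  Magnesia: 14.19 g
Total batch = 105.5 g; LOI loss = 5.532 g; yield = 94.76%

The working math keeps exact precision end to end — mid-chain values are shown (rounded to four significant digits) alongside each step. A single rounding finalizes each reported figure; all derived quantities (ignition loss, glass mass, the yield, the totals, four oxide percentages) are carried at full float precision using the weight values per 100.0 g of glass exactly as printed in either problem or answer.
Target masses of each oxide per 100.0 g fused product:
  SiO2: 43.84% × 100.0 = 43.84 g
  BaO: 8.272% × 100.0 = 8.272 g
  ZrO2: 15.44% × 100.0 = 15.44 g
  MgO: 32.45% × 100.0 = 32.45 g
Balance tally, oxide-wise, with the batch weights as given, per the basis as stated (sum by sum, the targets are met given rounding of the digits):
  SiO2: 57.71·0.6296 + 22.97·0.3269 = 43.84 g (target 43.84 g)
  BaO: 10.67·0.7752 = 8.271 g (target 8.272 g)
  ZrO2: 22.97·0.6722 = 15.44 g (target 15.44 g)
  MgO: 57.71·0.3202 + 14.19·0.9848 = 32.45 g (target 32.45 g)
The glass-mass cross-check: total charge less LOI = 100.0 g (summing oxide targets gives 100.0 g; the stated basis being 100.0 g — rounding explains the deltas).
Total batch = Σ batch = 105.5 g; loss to ignition Σ batch·LOI = 5.532 g; yield, glass over the total, = 94.76%.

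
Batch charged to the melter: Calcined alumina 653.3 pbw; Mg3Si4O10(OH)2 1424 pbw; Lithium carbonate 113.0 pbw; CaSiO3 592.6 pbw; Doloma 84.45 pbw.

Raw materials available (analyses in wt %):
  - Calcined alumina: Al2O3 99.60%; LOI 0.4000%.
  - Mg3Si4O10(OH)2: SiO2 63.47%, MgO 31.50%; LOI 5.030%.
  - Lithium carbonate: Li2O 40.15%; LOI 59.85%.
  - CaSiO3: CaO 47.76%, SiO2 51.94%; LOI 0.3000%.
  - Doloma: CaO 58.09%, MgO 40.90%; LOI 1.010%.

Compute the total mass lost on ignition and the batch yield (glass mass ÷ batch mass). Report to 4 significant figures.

The whole derivation runs at full float precision in all steps — mid-chain values are displayed (rounded to four significant figures) on the page — exactly one rounding goes into every reported result; the derived quantities, which include the totals, the yield, ignition loss, glass mass, the five compositions, are carried in full precision, as quoted within either problem or answer, from the weighed amounts on 2723 pbw of glass.
Ignition loss by material:
  Calcined alumina: 653.3 × 0.004000 = 2.613 pbw
  Mg3Si4O10(OH)2: 1424 × 0.05030 = 71.63 pbw
  Lithium carbonate: 113.0 × 0.5985 = 67.63 pbw
  CaSiO3: 592.6 × 0.003000 = 1.778 pbw
  Doloma: 84.45 × 0.01010 = 0.8529 pbw
Total LOI = 144.5 pbw
Glass = batch − LOI = 2867 − 144.5 = 2723 pbw

LOI loss = 144.5 pbw; glass = 2723 pbw; yield = 94.96%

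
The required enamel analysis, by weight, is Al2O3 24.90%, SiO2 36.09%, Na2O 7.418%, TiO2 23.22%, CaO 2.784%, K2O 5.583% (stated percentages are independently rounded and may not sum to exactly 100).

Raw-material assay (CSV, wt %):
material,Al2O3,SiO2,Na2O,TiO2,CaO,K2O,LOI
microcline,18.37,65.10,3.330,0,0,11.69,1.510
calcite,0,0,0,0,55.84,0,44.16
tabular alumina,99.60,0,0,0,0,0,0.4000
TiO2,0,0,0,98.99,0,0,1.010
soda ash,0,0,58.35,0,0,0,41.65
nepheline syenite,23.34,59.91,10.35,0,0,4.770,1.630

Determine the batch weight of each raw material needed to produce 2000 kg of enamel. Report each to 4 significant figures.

Working values are displayed, with 4-significant-figure rounding, as written. The whole derivation maintains full float precision in all steps — exactly one rounding lands on each reported value. Derived quantities (the totals, six oxide percentages, LOI, net glass mass, the yield) are re-derived from the weighed amounts on 2000 kg of glass at full precision as written in problem or answer.
Per-oxide target masses for 2000 kg enamel:
  Al2O3: 24.90% × 2000 = 498.0 kg
  SiO2: 36.09% × 2000 = 721.8 kg
  Na2O: 7.418% × 2000 = 148.4 kg
  TiO2: 23.22% × 2000 = 464.4 kg
  CaO: 2.784% × 2000 = 55.68 kg
  K2O: 5.583% × 2000 = 111.7 kg
Oxide-by-oxide audit working from each reported weight, under the basis named above (sum by sum, the targets are met once rounding is allowed for):
  Al2O3: 832.8·0.1837 + 276.1·0.9960 + 299.8·0.2334 = 498.0 kg (target 498.0 kg)
  SiO2: 832.8·0.6510 + 299.8·0.5991 = 721.8 kg (target 721.8 kg)
  Na2O: 832.8·0.03330 + 153.5·0.5835 + 299.8·0.1035 = 148.3 kg (target 148.4 kg)
  TiO2: 469.1·0.9899 = 464.4 kg (target 464.4 kg)
  CaO: 99.71·0.5584 = 55.68 kg (target 55.68 kg)
  K2O: 832.8·0.1169 + 299.8·0.04770 = 111.7 kg (target 111.7 kg)
Glass-mass closure: total batch − LOI = 2000 kg (oxide target masses add up to 2000 kg; the stated basis being 2000 kg — any gap is answer rounding).
Adding the batch up: Σ batch = 2131 kg; loss to ignition Σ batch·LOI = 131.3 kg; yield: glass divided by total = 93.84%.

Batch per 2000 kg enamel:
  microcline: 832.8 kg
  calcite: 99.71 kg
  tabular alumina: 276.1 kg
  TiO2: 469.1 kg
  soda ash: 153.5 kg
  nepheline syenite: 299.8 kg
Total batch = 2131 kg; LOI loss = 131.3 kg; yield = 93.84%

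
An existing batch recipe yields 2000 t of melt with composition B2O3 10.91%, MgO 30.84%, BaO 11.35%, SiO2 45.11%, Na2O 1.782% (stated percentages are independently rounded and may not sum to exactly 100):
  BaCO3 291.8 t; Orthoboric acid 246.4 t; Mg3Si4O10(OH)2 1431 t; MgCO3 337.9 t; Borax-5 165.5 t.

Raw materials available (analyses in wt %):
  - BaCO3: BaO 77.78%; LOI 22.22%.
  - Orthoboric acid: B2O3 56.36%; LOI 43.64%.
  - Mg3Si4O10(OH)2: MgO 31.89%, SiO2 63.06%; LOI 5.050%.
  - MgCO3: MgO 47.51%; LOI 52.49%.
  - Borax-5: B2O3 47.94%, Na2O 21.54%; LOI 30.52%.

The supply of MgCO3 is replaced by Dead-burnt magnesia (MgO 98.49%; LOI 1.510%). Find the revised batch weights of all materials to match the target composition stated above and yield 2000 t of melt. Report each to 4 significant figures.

Revised batch per 2000 t melt:
  BaCO3: 291.8 t
  Orthoboric acid: 246.4 t
  Mg3Si4O10(OH)2: 1431 t
  Dead-burnt magnesia: 163.0 t
  Borax-5: 165.5 t
Total batch = 2298 t; LOI loss = 297.6 t

All arithmetic maintains exact precision at all times — in-progress results are displayed, rounded to 4 significant digits, at each printed step; each reported result is rounded only once; all derived quantities (yield, glass mass, ignition loss, the totals, the five compositions) are rebuilt from the batch weights on 2000 t of glass in full float precision, as written in the question or the answer.
Oxide-by-oxide targets in 2000 t melt:
  B2O3: 10.91% × 2000 = 218.2 t
  MgO: 30.84% × 2000 = 616.8 t
  BaO: 11.35% × 2000 = 227.0 t
  SiO2: 45.11% × 2000 = 902.2 t
  Na2O: 1.782% × 2000 = 35.64 t
Verifying the oxide balance using the reported weights, versus the basis set out (sum by sum, the targets are met exact up to rounding of places):
  B2O3: 246.4·0.5636 + 165.5·0.4794 = 218.2 t (target 218.2 t)
  MgO: 1431·0.3189 + 163.0·0.9849 = 616.9 t (target 616.8 t)
  BaO: 291.8·0.7778 = 227.0 t (target 227.0 t)
  SiO2: 1431·0.6306 = 902.4 t (target 902.2 t)
  Na2O: 165.5·0.2154 = 35.65 t (target 35.64 t)
Glass-mass sanity pass: whole batch net of LOI = 2000 t (oxide target masses add up to 2000 t; basis as stated: 2000 t — deltas are rounding alone).
Batch grand total — Σ batch = 2298 t; loss to ignition Σ batch·LOI = 297.6 t; glass ÷ batch gives a yield of 87.05%.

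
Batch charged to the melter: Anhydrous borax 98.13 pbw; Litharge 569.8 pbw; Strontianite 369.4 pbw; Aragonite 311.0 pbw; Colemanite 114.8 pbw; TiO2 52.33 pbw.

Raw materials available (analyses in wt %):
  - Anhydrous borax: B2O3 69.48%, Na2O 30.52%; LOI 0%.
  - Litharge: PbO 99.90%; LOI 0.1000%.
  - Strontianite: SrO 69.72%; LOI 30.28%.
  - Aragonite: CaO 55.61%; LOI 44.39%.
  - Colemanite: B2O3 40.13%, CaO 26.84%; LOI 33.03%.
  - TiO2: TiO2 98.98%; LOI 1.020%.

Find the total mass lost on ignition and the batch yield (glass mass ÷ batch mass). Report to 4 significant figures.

LOI loss = 288.9 pbw; glass = 1227 pbw; yield = 80.93%

The whole derivation runs at full precision in every operation; the intermediate values are printed rounded off to 4 significant figures at each printed step; each reported number takes exactly one rounding; all derived quantities, which include glass mass, the totals, six oxide percentages, yield, LOI, are rebuilt in full precision, as quoted within the problem or the answer, using the weight values on 1227 pbw of glass.
LOI of each material in turn:
  Anhydrous borax: 98.13 × 0 = 0 pbw
  Litharge: 569.8 × 0.001000 = 0.5698 pbw
  Strontianite: 369.4 × 0.3028 = 111.9 pbw
  Aragonite: 311.0 × 0.4439 = 138.1 pbw
  Colemanite: 114.8 × 0.3303 = 37.92 pbw
  TiO2: 52.33 × 0.01020 = 0.5338 pbw
Total LOI = 288.9 pbw
Glass = batch − LOI = 1515 − 288.9 = 1227 pbw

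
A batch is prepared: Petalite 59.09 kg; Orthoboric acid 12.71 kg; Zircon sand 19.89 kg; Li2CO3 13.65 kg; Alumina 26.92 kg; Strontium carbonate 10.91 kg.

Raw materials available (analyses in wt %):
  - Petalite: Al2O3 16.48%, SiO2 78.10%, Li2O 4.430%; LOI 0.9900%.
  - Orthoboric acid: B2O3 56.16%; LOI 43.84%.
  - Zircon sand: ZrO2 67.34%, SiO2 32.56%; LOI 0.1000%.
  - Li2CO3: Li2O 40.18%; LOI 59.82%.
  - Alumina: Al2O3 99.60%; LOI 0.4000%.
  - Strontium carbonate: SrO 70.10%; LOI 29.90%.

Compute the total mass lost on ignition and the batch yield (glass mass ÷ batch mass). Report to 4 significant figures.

The working math holds full precision from first step to last; working values are shown (rounded to 4 significant figures) at each printed step. Each reported value carries a single rounding. Derived quantities are computed using the weight values on 125.5 kg of glass in full precision (net glass mass, the six compositions, yield, LOI, totals), as given in problem or answer.
Material-by-material LOI:
  Petalite: 59.09 × 0.009900 = 0.5850 kg
  Orthoboric acid: 12.71 × 0.4384 = 5.572 kg
  Zircon sand: 19.89 × 0.001000 = 0.01989 kg
  Li2CO3: 13.65 × 0.5982 = 8.165 kg
  Alumina: 26.92 × 0.004000 = 0.1077 kg
  Strontium carbonate: 10.91 × 0.2990 = 3.262 kg
Total LOI = 17.71 kg
Glass = batch − LOI = 143.2 − 17.71 = 125.5 kg

LOI loss = 17.71 kg; glass = 125.5 kg; yield = 87.63%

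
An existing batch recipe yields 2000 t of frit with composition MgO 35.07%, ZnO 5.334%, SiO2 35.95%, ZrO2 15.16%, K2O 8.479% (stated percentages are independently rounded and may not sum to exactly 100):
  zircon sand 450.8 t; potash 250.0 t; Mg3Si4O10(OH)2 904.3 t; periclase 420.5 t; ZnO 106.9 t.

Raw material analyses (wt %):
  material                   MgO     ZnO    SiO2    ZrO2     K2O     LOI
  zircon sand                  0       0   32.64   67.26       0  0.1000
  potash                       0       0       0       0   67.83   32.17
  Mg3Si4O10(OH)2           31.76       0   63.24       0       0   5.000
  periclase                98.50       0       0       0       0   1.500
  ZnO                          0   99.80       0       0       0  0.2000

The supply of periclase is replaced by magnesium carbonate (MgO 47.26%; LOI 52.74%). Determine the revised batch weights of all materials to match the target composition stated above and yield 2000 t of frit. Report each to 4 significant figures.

Intermediates are displayed with 4-significant-digit rounding alongside each step; all arithmetic holds full float precision in every operation; every reported number includes exactly one rounding; derived quantities, including totals, ignition loss, five oxide percentages, yield, glass mass, are recomputed starting from the weights for 2000 t of glass at full precision as they appear in the problem or the answer.
The oxide mass targets at 2000 t frit:
  MgO: 35.07% × 2000 = 701.4 t
  ZnO: 5.334% × 2000 = 106.7 t
  SiO2: 35.95% × 2000 = 719.0 t
  ZrO2: 15.16% × 2000 = 303.2 t
  K2O: 8.479% × 2000 = 169.6 t
Verifying the oxide balance on the weights just shown, on the stated basis (sum by sum, the targets are met once rounding is allowed for):
  MgO: 904.3·0.3176 + 876.4·0.4726 = 701.4 t (target 701.4 t)
  ZnO: 106.9·0.9980 = 106.7 t (target 106.7 t)
  SiO2: 450.8·0.3264 + 904.3·0.6324 = 719.0 t (target 719.0 t)
  ZrO2: 450.8·0.6726 = 303.2 t (target 303.2 t)
  K2O: 250.0·0.6783 = 169.6 t (target 169.6 t)
Glass-mass sanity pass: total batch − LOI = 2000 t (summing oxide targets gives 2000 t; with the basis standing at 2000 t — gaps are rounding artifacts).
Summing the batch: Σ batch = 2588 t; LOI loss = Σ batch·LOI = 588.5 t; yield: glass divided by total = 77.26%.

Revised batch per 2000 t frit:
  zircon sand: 450.8 t
  potash: 250.0 t
  Mg3Si4O10(OH)2: 904.3 t
  magnesium carbonate: 876.4 t
  ZnO: 106.9 t
Total batch = 2588 t; LOI loss = 588.5 t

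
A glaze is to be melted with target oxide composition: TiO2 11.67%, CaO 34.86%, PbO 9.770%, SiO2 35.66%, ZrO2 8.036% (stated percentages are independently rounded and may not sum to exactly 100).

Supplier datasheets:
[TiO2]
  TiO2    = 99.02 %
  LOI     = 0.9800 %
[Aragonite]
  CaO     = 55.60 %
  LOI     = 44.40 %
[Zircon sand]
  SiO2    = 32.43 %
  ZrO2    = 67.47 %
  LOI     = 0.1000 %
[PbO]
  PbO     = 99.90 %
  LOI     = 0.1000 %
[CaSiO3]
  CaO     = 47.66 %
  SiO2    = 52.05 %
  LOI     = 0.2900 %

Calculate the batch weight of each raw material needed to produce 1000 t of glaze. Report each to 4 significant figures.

Batch per 1000 t glaze:
  TiO2: 117.9 t
  Aragonite: 103.3 t
  Zircon sand: 119.1 t
  PbO: 97.80 t
  CaSiO3: 610.9 t
Total batch = 1049 t; LOI loss = 49.01 t; yield = 95.33%

Every computation holds full float precision through the solve — intermediates are printed rounded to 4 significant digits as written. Each reported value is rounded a single time — the derived quantities are computed from the weighed amounts at 1000 t of glass at full float precision (the yield, net glass mass, the five compositions, ignition loss, the totals), exactly as shown in the question or the answer.
Oxide mass targets, per 1000 t glaze:
  TiO2: 11.67% × 1000 = 116.7 t
  CaO: 34.86% × 1000 = 348.6 t
  PbO: 9.770% × 1000 = 97.70 t
  SiO2: 35.66% × 1000 = 356.6 t
  ZrO2: 8.036% × 1000 = 80.36 t
Verifying the oxide balance on the weights just shown, on the stated basis (sum by sum, the targets are met within answer rounding):
  TiO2: 117.9·0.9902 = 116.7 t (target 116.7 t)
  CaO: 103.3·0.5560 + 610.9·0.4766 = 348.6 t (target 348.6 t)
  PbO: 97.80·0.9990 = 97.70 t (target 97.70 t)
  SiO2: 119.1·0.3243 + 610.9·0.5205 = 356.6 t (target 356.6 t)
  ZrO2: 119.1·0.6747 = 80.36 t (target 80.36 t)
The glass-mass cross-check: whole batch net of LOI = 1000 t (per-oxide target masses sum to 1000 t; with the basis standing at 1000 t — rounding explains the deltas).
Batch total: Σ batch = 1049 t; ignition loss, Σ(batch × LOI) = 49.01 t; the yield ratio, glass ÷ batch: 95.33%.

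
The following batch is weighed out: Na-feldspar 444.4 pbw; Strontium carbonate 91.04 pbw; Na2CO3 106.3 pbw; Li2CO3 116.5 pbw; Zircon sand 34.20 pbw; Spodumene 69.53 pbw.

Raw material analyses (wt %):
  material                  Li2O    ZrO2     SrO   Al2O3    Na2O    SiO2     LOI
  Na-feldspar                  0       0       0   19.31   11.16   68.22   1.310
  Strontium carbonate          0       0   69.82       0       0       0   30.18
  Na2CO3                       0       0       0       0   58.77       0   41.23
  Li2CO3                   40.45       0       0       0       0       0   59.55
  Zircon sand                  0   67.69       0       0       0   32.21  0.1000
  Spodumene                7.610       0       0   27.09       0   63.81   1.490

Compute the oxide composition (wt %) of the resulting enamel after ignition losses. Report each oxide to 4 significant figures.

The intermediate values appear rounded to 4 significant figures on the page. Each numeric step maintains exact precision at all times. A single rounding produces each reported result. The derived quantities (ignition loss, six oxide percentages, totals, net glass mass, yield) are computed in full precision using the weight values on 714.4 pbw of glass as they appear in problem or answer.
Oxide masses out of the charge:
  Li2O: 116.5·0.4045 + 69.53·0.07610 = 52.42 pbw
  ZrO2: 34.20·0.6769 = 23.15 pbw
  SrO: 91.04·0.6982 = 63.56 pbw
  Al2O3: 444.4·0.1931 + 69.53·0.2709 = 104.6 pbw
  Na2O: 444.4·0.1116 + 106.3·0.5877 = 112.1 pbw
  SiO2: 444.4·0.6822 + 34.20·0.3221 + 69.53·0.6381 = 358.6 pbw
LOI: 444.4·0.01310 + 91.04·0.3018 + 106.3·0.4123 + 116.5·0.5955 + 34.20·0.001000 + 69.53·0.01490 = 147.6 pbw
Glass = total batch minus LOI = 862.0 − 147.6 = 714.4 pbw (equal to the oxide-mass sum)
wt % = 100 × oxide mass / glass mass

Glass mass = 714.4 pbw (batch 862.0 − LOI 147.6).
Composition: Li2O 7.337%, ZrO2 3.240%, SrO 8.898%, Al2O3 14.65%, Na2O 15.69%, SiO2 50.19%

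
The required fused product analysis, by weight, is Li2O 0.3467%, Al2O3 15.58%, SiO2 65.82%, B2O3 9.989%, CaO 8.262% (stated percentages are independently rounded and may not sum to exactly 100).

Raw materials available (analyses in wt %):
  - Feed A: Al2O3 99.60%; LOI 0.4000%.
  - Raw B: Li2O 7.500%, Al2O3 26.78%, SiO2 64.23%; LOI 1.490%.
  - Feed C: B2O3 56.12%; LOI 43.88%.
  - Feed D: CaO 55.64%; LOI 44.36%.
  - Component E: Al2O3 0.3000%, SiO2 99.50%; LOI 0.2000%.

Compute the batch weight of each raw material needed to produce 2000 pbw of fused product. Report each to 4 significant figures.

Mid-chain values appear rounded to four significant digits when written out — all internal work runs at exact precision at every stage — each reported result sees exactly one rounding; the derived quantities are recomputed at exact precision (glass mass, totals, the yield, the five compositions, LOI) starting from the weights for 2000 pbw of glass exactly as shown in the question or the answer.
Target masses of each oxide per 2000 pbw fused product:
  Li2O: 0.3467% × 2000 = 6.934 pbw
  Al2O3: 15.58% × 2000 = 311.6 pbw
  SiO2: 65.82% × 2000 = 1316 pbw
  B2O3: 9.989% × 2000 = 199.8 pbw
  CaO: 8.262% × 2000 = 165.2 pbw
A balance pass over the oxides, applying the batch weights above, per the basis as stated (every target is met by its sum once rounding is allowed for):
  Li2O: 92.45·0.07500 = 6.934 pbw (target 6.934 pbw)
  Al2O3: 284.2·0.9960 + 92.45·0.2678 + 1263·0.003000 = 311.6 pbw (target 311.6 pbw)
  SiO2: 92.45·0.6423 + 1263·0.9950 = 1316 pbw (target 1316 pbw)
  B2O3: 356.0·0.5612 = 199.8 pbw (target 199.8 pbw)
  CaO: 297.0·0.5564 = 165.3 pbw (target 165.2 pbw)
Mass balance on the glass: batch Σ − ignition loss = 2000 pbw (targets for the oxides total 2000 pbw; against the stated basis, 2000 pbw — differing by rounding only).
Summing the batch: Σ batch = 2293 pbw; LOI loss = Σ batch·LOI = 293.0 pbw; the yield ratio, glass ÷ batch: 87.22%.

Batch per 2000 pbw fused product:
  Feed A: 284.2 pbw
  Raw B: 92.45 pbw
  Feed C: 356.0 pbw
  Feed D: 297.0 pbw
  Component E: 1263 pbw
Total batch = 2293 pbw; LOI loss = 293.0 pbw; yield = 87.22%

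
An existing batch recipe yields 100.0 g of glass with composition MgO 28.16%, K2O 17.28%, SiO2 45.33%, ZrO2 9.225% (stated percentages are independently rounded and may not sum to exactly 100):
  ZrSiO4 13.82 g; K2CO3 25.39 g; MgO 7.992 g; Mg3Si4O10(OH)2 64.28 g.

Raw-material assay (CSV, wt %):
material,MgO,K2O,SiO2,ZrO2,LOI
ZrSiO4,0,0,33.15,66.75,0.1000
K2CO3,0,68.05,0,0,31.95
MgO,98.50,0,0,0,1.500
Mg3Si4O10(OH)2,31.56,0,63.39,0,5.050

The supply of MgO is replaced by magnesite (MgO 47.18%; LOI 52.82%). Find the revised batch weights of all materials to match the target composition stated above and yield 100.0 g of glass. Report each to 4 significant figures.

Revised batch per 100.0 g glass:
  ZrSiO4: 13.82 g
  K2CO3: 25.39 g
  magnesite: 16.69 g
  Mg3Si4O10(OH)2: 64.28 g
Total batch = 120.2 g; LOI loss = 20.19 g

Values along the way appear rounded to 4 significant figures between the steps — each numeric step holds full float precision in every operation. Every reported value sees exactly one rounding. The derived quantities are carried starting from the weights at 100.0 g of glass at full precision (ignition loss, glass mass, the four compositions, yield, totals) as set out in problem or answer.
The oxide mass targets at 100.0 g glass:
  MgO: 28.16% × 100.0 = 28.16 g
  K2O: 17.28% × 100.0 = 17.28 g
  SiO2: 45.33% × 100.0 = 45.33 g
  ZrO2: 9.225% × 100.0 = 9.225 g
Sums-versus-targets review given the weights on record, at the basis given (every target is met by its sum exact up to rounding of places):
  MgO: 16.69·0.4718 + 64.28·0.3156 = 28.16 g (target 28.16 g)
  K2O: 25.39·0.6805 = 17.28 g (target 17.28 g)
  SiO2: 13.82·0.3315 + 64.28·0.6339 = 45.33 g (target 45.33 g)
  ZrO2: 13.82·0.6675 = 9.225 g (target 9.225 g)
Consistency of the glass mass: total batch − LOI = 99.99 g (summing oxide targets gives 99.99 g; the stated basis being 100.0 g — rounding explains the deltas).
Batch grand total — Σ batch = 120.2 g; the LOI term Σ batch·LOI equals 20.19 g; yield, glass over the total, = 83.20%.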